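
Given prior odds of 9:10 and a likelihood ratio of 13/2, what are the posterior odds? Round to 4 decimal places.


Posterior odds = prior odds * LR
Prior odds = 9/10 = 0.9
LR = 13/2 = 6.5
Posterior odds = 0.9 * 6.5 = 5.85

5.85


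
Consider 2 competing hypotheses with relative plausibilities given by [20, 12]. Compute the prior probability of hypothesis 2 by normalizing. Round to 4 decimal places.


Sum of weights = 20 + 12 = 32
Normalized prior for H2 = 12 / 32
= 0.375

0.375


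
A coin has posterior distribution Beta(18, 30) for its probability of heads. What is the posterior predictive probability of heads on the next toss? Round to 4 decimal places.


Posterior predictive = E[theta] = alpha/(alpha+beta)
= 18/48
= 0.375

0.375


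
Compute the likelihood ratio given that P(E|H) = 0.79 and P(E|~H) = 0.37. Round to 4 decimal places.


LR = P(E|H) / P(E|~H)
= 0.79 / 0.37 = 2.1351

2.1351


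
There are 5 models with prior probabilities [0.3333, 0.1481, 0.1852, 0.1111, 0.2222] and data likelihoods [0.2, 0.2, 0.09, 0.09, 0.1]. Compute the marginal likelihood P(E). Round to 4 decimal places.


P(E) = sum over models of P(M_i) * P(E|M_i)
= 0.3333*0.2 + 0.1481*0.2 + 0.1852*0.09 + 0.1111*0.09 + 0.2222*0.1
= 0.1452

0.1452


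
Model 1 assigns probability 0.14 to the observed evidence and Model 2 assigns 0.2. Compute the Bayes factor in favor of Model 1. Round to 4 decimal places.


BF = P(data|M1) / P(data|M2)
= 0.14 / 0.2 = 0.7

0.7


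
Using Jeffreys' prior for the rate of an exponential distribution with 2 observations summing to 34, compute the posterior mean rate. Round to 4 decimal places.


Jeffreys' prior leads to posterior Gamma(2, 34).
Mean = 2/34 = 0.0588

0.0588


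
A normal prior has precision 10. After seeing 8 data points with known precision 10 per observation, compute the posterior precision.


In the conjugate normal model, precisions add:
tau_posterior = tau_prior + n * tau_data
= 10 + 8*10 = 90

90


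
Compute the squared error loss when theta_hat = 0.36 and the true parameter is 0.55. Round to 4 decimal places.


L = (theta_hat - theta_true)^2
= (0.36 - 0.55)^2
= -0.19^2 = 0.0361

0.0361


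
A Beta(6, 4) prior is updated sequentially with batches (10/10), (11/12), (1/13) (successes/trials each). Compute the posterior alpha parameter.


Sequential conjugate updating is equivalent to a single batch update.
Total successes across all batches = 22
alpha_posterior = alpha_prior + total_successes = 6 + 22
= 28

28


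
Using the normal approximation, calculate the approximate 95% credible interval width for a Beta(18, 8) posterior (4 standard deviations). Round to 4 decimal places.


Var(Beta) = 18*8/(26^2 * 27) = 0.0079
SD = 0.0888
Width ~ 4*SD = 0.3553

0.3553


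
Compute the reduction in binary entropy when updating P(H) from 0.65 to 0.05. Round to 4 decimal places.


H_before = -p*log2(p) - (1-p)*log2(1-p) for p=0.65: 0.9341
H_after for p=0.05: 0.2864
Reduction = 0.9341 - 0.2864 = 0.6477

0.6477


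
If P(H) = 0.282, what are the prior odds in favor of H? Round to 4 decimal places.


Prior odds = P(H) / (1 - P(H))
= 0.282 / 0.718
= 0.3928

0.3928


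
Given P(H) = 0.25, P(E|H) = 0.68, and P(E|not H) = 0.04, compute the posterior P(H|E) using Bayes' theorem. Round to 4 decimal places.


By Bayes' theorem: P(H|E) = P(E|H)*P(H) / P(E)
P(E) = P(E|H)*P(H) + P(E|not H)*P(not H)
P(E) = 0.68*0.25 + 0.04*0.75 = 0.2
P(H|E) = 0.68*0.25 / 0.2 = 0.85

0.85


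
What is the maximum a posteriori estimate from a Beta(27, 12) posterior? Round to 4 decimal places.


The MAP estimate equals the mode of the distribution.
Mode of Beta(a,b) = (a-1)/(a+b-2)
= 26/37
= 0.7027

0.7027


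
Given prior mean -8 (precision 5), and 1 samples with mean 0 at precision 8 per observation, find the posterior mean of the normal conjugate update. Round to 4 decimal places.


The posterior mean is a precision-weighted average of prior and data.
Post. prec. = 5 + 8 = 13
Post. mean = (-40 + 0)/13 = -40/13 = -3.0769

-3.0769


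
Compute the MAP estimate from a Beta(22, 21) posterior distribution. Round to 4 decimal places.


MAP = mode of Beta distribution
= (alpha - 1)/(alpha + beta - 2)
= (22-1)/(22+21-2)
= 21/41 = 0.5122

0.5122


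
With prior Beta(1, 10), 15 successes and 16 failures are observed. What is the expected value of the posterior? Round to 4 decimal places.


Posterior = Beta(16, 26)
E[theta] = alpha/(alpha+beta)
= 16/42 = 0.381

0.381


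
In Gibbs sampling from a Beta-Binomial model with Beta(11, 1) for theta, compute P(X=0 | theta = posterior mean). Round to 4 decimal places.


Posterior mean = alpha/(alpha+beta) = 11/12 = 0.9167
P(X=0|theta=mean) = 1 - theta = 0.0833

0.0833


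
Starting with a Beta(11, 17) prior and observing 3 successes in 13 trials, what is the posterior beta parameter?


Posterior beta = prior beta + failures
Failures = 13 - 3 = 10
beta_post = 17 + 10 = 27

27


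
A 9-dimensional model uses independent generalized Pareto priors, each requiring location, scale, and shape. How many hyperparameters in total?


Per parameter: 3 (location, scale, and shape).
Total = 9 * 3 = 27

27


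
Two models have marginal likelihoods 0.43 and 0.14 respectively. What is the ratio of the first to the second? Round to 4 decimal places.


Evidence ratio = 0.43 / 0.14
= 3.0714

3.0714


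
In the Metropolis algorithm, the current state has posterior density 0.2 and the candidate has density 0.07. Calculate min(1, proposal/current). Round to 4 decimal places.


Ratio = 0.07/0.2 = 0.35
Acceptance probability = min(1, 0.35)
= 0.35

0.35


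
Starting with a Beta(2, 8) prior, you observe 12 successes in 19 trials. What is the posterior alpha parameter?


For a Beta-Binomial conjugate model:
Posterior alpha = prior alpha + number of successes
= 2 + 12 = 14

14


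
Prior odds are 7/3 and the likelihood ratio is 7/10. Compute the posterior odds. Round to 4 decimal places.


Posterior odds = prior odds * likelihood ratio
= (7/3) * (7/10)
= 49 / 30
= 1.6333

1.6333


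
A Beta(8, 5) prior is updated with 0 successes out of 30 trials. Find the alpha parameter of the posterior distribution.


In the Beta-Binomial conjugate update:
alpha_post = alpha_prior + successes
= 8 + 0
= 8

8


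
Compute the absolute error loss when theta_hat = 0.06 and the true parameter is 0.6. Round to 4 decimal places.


L = |theta_hat - theta_true|
= |0.06 - 0.6| = 0.54

0.54


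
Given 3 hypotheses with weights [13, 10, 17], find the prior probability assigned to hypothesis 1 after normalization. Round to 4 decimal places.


To normalize, divide each weight by the sum of all weights.
Sum = 40
Prior(H1) = 13/40 = 0.325

0.325


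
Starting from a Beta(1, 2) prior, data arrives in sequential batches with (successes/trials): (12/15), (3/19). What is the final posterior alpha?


In sequential Bayesian updating, we sum all successes.
Total successes = 15
Final alpha = 1 + 15 = 16

16


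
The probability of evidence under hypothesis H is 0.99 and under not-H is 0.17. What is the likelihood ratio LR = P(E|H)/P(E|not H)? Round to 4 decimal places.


LR = 0.99 / 0.17
= 5.8235

5.8235


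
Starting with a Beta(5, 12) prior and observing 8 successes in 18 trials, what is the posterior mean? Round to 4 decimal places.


Posterior parameters: alpha = 5 + 8 = 13
beta = 12 + 10 = 22
Posterior mean = alpha / (alpha + beta) = 13 / 35
= 0.3714

0.3714


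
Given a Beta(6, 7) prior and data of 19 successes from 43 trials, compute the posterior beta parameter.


Number of failures = 43 - 19 = 24
Posterior beta = 7 + 24 = 31

31


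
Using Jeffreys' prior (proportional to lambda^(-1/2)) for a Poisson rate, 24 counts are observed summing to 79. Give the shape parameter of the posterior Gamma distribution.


Conjugate update: Gamma(prior_shape + S, prior_rate + n).
Prior shape = 0.5, prior rate = 0.
Posterior shape = 0.5 + S = 0.5 + 79 = 79.5

79.5


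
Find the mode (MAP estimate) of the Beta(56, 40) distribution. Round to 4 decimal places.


For Beta(a,b) with a,b > 1:
Mode = (a-1)/(a+b-2) = (56-1)/(96-2)
= 55/94 = 0.5851

0.5851


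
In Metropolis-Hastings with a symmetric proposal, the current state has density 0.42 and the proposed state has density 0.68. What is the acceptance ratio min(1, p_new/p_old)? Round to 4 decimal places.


Ratio = p_new / p_old = 0.68 / 0.42 = 1.619
Acceptance = min(1, 1.619) = 1.0

1.0


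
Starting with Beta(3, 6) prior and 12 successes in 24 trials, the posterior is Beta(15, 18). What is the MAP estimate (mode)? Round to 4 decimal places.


The mode of Beta(a, b) when a > 1 and b > 1 is (a-1)/(a+b-2)
= (15 - 1) / (15 + 18 - 2)
= 14 / 31
= 0.4516

0.4516


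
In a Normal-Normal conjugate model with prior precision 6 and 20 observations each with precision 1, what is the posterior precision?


Posterior precision = prior precision + n * observation precision
= 6 + 20 * 1
= 6 + 20 = 26

26


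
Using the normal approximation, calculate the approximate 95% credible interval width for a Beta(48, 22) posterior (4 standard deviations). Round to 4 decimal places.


Var(Beta) = 48*22/(70^2 * 71) = 0.003
SD = 0.0551
Width ~ 4*SD = 0.2204

0.2204


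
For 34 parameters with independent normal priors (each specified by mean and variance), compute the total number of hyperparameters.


A normal prior has 2 hyperparameters per parameter.
Total = 34 * 2 = 68

68


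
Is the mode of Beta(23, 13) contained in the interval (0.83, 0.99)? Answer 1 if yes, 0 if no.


Mode = (a-1)/(a+b-2) = 22/34 = 0.6471
Interval: (0.83, 0.99)
Contains mode? 0

0


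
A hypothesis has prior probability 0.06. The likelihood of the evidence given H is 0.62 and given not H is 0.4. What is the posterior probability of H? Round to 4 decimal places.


Using Bayes' theorem:
P(E) = 0.06 * 0.62 + 0.94 * 0.4
P(E) = 0.4132
P(H|E) = (0.06 * 0.62) / 0.4132 = 0.09

0.09


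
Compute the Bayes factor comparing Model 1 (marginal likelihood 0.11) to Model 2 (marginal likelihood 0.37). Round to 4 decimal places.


BF12 = marginal likelihood of M1 / marginal likelihood of M2
= 0.11/0.37
= 0.2973

0.2973


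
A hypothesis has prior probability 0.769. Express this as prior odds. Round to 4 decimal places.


Odds = P(H) / P(not H) = 0.769 / 0.231
= 3.329

3.329


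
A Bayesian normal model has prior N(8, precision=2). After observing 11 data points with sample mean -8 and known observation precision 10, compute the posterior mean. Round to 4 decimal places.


Posterior mean = (prior_precision * prior_mean + n * data_precision * data_mean) / (prior_precision + n * data_precision)
Numerator = 2*8 + 11*10*-8 = -864
Denominator = 2 + 11*10 = 112
Posterior mean = -7.7143

-7.7143


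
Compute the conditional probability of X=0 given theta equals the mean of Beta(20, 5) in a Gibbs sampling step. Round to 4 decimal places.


Mean of Beta(20, 5) = 0.8
P(X=0 | theta=0.8) = 0.2

0.2


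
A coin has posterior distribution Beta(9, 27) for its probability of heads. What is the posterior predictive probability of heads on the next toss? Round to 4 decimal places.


Posterior predictive = E[theta] = alpha/(alpha+beta)
= 9/36
= 0.25

0.25


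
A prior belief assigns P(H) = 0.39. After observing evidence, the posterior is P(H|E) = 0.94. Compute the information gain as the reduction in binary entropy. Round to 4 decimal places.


H(prior) = -0.39*log2(0.39) - 0.61*log2(0.61)
= 0.9648
H(post) = -0.94*log2(0.94) - 0.06*log2(0.06)
= 0.3274
IG = 0.9648 - 0.3274 = 0.6374

0.6374


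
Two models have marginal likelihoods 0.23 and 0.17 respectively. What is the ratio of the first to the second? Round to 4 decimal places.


Evidence ratio = 0.23 / 0.17
= 1.3529

1.3529


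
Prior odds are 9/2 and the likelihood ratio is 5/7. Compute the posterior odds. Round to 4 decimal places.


Posterior odds = prior odds * likelihood ratio
= (9/2) * (5/7)
= 45 / 14
= 3.2143

3.2143


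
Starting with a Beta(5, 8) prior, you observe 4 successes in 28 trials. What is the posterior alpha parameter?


For a Beta-Binomial conjugate model:
Posterior alpha = prior alpha + number of successes
= 5 + 4 = 9

9


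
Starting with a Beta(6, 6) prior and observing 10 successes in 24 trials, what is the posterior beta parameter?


Posterior beta = prior beta + failures
Failures = 24 - 10 = 14
beta_post = 6 + 14 = 20

20


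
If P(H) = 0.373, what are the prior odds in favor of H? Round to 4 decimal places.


Prior odds = P(H) / (1 - P(H))
= 0.373 / 0.627
= 0.5949

0.5949


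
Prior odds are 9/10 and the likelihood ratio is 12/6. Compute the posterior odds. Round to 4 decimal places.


Posterior odds = prior odds * likelihood ratio
= (9/10) * (12/6)
= 108 / 60
= 1.8

1.8


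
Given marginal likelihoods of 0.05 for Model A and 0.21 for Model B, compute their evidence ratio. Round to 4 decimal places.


Ratio = ML(A) / ML(B) = 0.05/0.21
= 0.2381

0.2381


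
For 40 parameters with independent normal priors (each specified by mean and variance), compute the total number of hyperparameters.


A normal prior has 2 hyperparameters per parameter.
Total = 40 * 2 = 80

80


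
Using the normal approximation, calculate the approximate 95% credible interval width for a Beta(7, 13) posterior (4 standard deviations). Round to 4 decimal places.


Var(Beta) = 7*13/(20^2 * 21) = 0.0108
SD = 0.1041
Width ~ 4*SD = 0.4163

0.4163


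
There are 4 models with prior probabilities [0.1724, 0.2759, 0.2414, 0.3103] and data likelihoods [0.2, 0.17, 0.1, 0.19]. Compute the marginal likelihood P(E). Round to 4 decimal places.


P(E) = sum over models of P(M_i) * P(E|M_i)
= 0.1724*0.2 + 0.2759*0.17 + 0.2414*0.1 + 0.3103*0.19
= 0.1645

0.1645


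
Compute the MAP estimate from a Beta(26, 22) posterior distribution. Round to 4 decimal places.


MAP = mode of Beta distribution
= (alpha - 1)/(alpha + beta - 2)
= (26-1)/(26+22-2)
= 25/46 = 0.5435

0.5435


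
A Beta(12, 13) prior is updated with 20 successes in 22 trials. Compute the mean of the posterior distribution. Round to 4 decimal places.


After update: Beta(32, 15)
Mean = 32 / (32 + 15) = 32 / 47
= 0.6809

0.6809


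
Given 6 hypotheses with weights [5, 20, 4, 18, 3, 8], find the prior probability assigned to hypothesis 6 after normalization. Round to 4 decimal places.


To normalize, divide each weight by the sum of all weights.
Sum = 58
Prior(H6) = 8/58 = 0.1379

0.1379


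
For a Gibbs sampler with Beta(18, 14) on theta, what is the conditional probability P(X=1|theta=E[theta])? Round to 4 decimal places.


E[theta] = 18/(18+14) = 0.5625
P(X=1|theta) = theta = 0.5625

0.5625


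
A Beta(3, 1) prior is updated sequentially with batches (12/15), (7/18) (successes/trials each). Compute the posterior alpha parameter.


Sequential conjugate updating is equivalent to a single batch update.
Total successes across all batches = 19
alpha_posterior = alpha_prior + total_successes = 3 + 19
= 22

22


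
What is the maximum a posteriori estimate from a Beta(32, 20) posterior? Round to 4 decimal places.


The MAP estimate equals the mode of the distribution.
Mode of Beta(a,b) = (a-1)/(a+b-2)
= 31/50
= 0.62

0.62


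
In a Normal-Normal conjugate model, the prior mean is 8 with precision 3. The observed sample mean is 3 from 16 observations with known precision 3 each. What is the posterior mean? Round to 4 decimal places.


Posterior precision = tau0 + n*tau = 3 + 16*3 = 51
Posterior mean = (tau0*mu0 + n*tau*xbar) / posterior_precision
= (3*8 + 16*3*3) / 51
= 168 / 51 = 3.2941

3.2941


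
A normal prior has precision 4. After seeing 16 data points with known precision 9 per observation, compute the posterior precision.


In the conjugate normal model, precisions add:
tau_posterior = tau_prior + n * tau_data
= 4 + 16*9 = 148

148


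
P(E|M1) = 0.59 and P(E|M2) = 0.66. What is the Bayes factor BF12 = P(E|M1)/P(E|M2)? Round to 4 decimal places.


Bayes factor BF12 = P(E|M1) / P(E|M2)
= 0.59 / 0.66
= 0.8939

0.8939


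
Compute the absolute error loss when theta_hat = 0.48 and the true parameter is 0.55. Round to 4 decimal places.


L = |theta_hat - theta_true|
= |0.48 - 0.55| = 0.07

0.07


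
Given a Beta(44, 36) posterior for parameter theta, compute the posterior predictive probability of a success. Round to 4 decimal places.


For a Beta-Bernoulli model, the predictive probability is the mean:
P(success) = 44/(44+36) = 44/80 = 0.55

0.55


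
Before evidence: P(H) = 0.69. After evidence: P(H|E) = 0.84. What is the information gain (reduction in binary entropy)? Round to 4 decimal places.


Prior entropy = 0.8932
Posterior entropy = 0.6343
Information gain = 0.8932 - 0.6343 = 0.2589

0.2589


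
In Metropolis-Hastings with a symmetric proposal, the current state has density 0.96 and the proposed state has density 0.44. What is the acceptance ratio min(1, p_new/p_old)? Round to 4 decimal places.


Ratio = p_new / p_old = 0.44 / 0.96 = 0.4583
Acceptance = min(1, 0.4583) = 0.4583

0.4583


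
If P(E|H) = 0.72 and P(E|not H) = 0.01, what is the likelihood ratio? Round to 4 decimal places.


Likelihood ratio = P(E|H) / P(E|not H)
= 0.72 / 0.01
= 72.0

72.0


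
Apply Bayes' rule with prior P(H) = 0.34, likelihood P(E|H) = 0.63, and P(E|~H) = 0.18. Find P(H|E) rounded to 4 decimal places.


Step 1: Compute marginal P(E) = P(E|H)P(H) + P(E|~H)P(~H)
= 0.63*0.34 + 0.18*0.66 = 0.333
Step 2: P(H|E) = P(E|H)P(H)/P(E) = 0.2142/0.333
= 0.6432

0.6432


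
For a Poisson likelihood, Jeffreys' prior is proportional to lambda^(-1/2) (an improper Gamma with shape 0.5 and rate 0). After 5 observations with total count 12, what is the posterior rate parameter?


Jeffreys' prior for Poisson is proportional to lambda^(-1/2).
Posterior is Gamma(0.5 + S, 0 + n) = Gamma(0.5 + 12, 5).
Posterior rate = 0 + n = 5

5.0


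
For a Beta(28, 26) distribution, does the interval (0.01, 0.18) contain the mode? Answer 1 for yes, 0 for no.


Mode of Beta(a,b) = (a-1)/(a+b-2)
= (28-1)/(28+26-2) = 0.5192
Check: 0.01 <= 0.5192 <= 0.18?
Result: 0

0


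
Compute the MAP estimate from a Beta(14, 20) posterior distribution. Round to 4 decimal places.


MAP = mode of Beta distribution
= (alpha - 1)/(alpha + beta - 2)
= (14-1)/(14+20-2)
= 13/32 = 0.4062

0.4062


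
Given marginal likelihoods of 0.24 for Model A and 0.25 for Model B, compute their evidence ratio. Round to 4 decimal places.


Ratio = ML(A) / ML(B) = 0.24/0.25
= 0.96

0.96


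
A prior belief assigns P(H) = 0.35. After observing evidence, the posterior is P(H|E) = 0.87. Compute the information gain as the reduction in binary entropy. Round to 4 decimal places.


H(prior) = -0.35*log2(0.35) - 0.65*log2(0.65)
= 0.9341
H(post) = -0.87*log2(0.87) - 0.13*log2(0.13)
= 0.5574
IG = 0.9341 - 0.5574 = 0.3766

0.3766


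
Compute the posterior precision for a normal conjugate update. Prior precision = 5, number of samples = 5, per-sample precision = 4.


tau_post = tau_0 + n * tau
= 5 + 5 * 4 = 25

25


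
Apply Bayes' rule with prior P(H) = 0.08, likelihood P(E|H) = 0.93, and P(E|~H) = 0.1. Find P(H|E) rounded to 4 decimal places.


Step 1: Compute marginal P(E) = P(E|H)P(H) + P(E|~H)P(~H)
= 0.93*0.08 + 0.1*0.92 = 0.1664
Step 2: P(H|E) = P(E|H)P(H)/P(E) = 0.0744/0.1664
= 0.4471

0.4471


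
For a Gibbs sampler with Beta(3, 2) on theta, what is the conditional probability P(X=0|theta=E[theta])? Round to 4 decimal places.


E[theta] = 3/(3+2) = 0.6
P(X=0|theta) = 1 - theta = 0.4

0.4


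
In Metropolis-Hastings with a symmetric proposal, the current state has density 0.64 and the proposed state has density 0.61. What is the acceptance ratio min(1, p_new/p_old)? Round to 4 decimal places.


Ratio = p_new / p_old = 0.61 / 0.64 = 0.9531
Acceptance = min(1, 0.9531) = 0.9531

0.9531


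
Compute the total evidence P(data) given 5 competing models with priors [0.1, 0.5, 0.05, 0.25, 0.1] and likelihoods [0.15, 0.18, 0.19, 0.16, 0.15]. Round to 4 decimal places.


Marginal likelihood = sum P(model_i) * P(data|model_i)
Model 1: 0.1 * 0.15 = 0.015
Model 2: 0.5 * 0.18 = 0.09
Model 3: 0.05 * 0.19 = 0.0095
Model 4: 0.25 * 0.16 = 0.04
Model 5: 0.1 * 0.15 = 0.015
Total = 0.1695

0.1695


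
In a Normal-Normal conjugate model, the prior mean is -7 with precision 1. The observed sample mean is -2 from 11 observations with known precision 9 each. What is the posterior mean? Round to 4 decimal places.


Posterior precision = tau0 + n*tau = 1 + 11*9 = 100
Posterior mean = (tau0*mu0 + n*tau*xbar) / posterior_precision
= (1*-7 + 11*9*-2) / 100
= -205 / 100 = -2.05

-2.05


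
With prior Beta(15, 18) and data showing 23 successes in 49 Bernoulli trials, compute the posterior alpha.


Conjugate update: alpha_posterior = alpha_prior + k
= 15 + 23 = 38

38


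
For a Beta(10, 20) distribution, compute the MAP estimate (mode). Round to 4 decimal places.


MAP = mode = (a-1)/(a+b-2)
= (10-1)/(10+20-2)
= 9/28 = 0.3214

0.3214


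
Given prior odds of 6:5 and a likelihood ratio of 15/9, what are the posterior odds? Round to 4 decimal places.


Posterior odds = prior odds * LR
Prior odds = 6/5 = 1.2
LR = 15/9 = 1.6667
Posterior odds = 1.2 * 1.6667 = 2.0

2.0


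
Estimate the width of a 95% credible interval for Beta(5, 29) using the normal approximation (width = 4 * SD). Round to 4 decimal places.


For Beta(a,b): Var = ab/((a+b)^2(a+b+1))
Var = 0.0036, SD = 0.0599
Approximate 95% CI width = 4 * 0.0599 = 0.2395

0.2395


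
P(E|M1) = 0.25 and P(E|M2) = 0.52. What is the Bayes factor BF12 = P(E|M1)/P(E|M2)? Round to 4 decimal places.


Bayes factor BF12 = P(E|M1) / P(E|M2)
= 0.25 / 0.52
= 0.4808

0.4808


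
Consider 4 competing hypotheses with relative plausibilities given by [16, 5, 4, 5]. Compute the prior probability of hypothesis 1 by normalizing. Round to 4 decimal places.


Sum of weights = 16 + 5 + 4 + 5 = 30
Normalized prior for H1 = 16 / 30
= 0.5333

0.5333


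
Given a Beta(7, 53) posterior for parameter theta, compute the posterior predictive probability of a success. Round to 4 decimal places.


For a Beta-Bernoulli model, the predictive probability is the mean:
P(success) = 7/(7+53) = 7/60 = 0.1167

0.1167


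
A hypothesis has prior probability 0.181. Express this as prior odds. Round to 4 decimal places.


Odds = P(H) / P(not H) = 0.181 / 0.819
= 0.221

0.221


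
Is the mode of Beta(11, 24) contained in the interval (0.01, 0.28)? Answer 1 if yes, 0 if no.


Mode = (a-1)/(a+b-2) = 10/33 = 0.303
Interval: (0.01, 0.28)
Contains mode? 0

0


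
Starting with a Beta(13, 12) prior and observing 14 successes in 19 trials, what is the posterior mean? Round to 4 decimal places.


Posterior parameters: alpha = 13 + 14 = 27
beta = 12 + 5 = 17
Posterior mean = alpha / (alpha + beta) = 27 / 44
= 0.6136

0.6136


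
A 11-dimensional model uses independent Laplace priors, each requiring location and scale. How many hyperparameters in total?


Per parameter: 2 (location and scale).
Total = 11 * 2 = 22

22


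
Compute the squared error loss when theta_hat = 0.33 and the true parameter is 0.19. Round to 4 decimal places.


L = (theta_hat - theta_true)^2
= (0.33 - 0.19)^2
= 0.14^2 = 0.0196

0.0196


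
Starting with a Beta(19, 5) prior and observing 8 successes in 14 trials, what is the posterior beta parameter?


Posterior beta = prior beta + failures
Failures = 14 - 8 = 6
beta_post = 5 + 6 = 11

11


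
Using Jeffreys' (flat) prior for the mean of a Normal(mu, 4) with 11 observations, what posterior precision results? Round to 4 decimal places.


Flat prior means prior precision is 0.
Posterior precision = n / sigma^2 = 11/4 = 2.75

2.75


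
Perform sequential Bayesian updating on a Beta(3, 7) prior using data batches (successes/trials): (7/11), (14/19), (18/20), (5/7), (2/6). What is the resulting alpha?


Accumulate successes: 46
Posterior alpha = prior alpha + sum of successes
= 3 + 46 = 49

49


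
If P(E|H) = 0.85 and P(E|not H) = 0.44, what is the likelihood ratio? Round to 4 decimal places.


Likelihood ratio = P(E|H) / P(E|not H)
= 0.85 / 0.44
= 1.9318

1.9318


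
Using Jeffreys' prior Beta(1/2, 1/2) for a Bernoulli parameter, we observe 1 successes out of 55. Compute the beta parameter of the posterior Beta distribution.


Conjugate update: Beta(0.5 + k, 0.5 + n - k).
k = 1, n - k = 54
Posterior beta = 0.5 + (n - k) = 0.5 + 54 = 54.5

54.5


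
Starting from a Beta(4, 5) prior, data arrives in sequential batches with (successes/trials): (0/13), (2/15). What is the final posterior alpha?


In sequential Bayesian updating, we sum all successes.
Total successes = 2
Final alpha = 4 + 2 = 6

6


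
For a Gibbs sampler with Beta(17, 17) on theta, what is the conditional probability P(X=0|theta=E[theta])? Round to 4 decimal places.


E[theta] = 17/(17+17) = 0.5
P(X=0|theta) = 1 - theta = 0.5

0.5


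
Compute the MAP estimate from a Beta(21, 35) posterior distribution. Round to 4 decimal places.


MAP = mode of Beta distribution
= (alpha - 1)/(alpha + beta - 2)
= (21-1)/(21+35-2)
= 20/54 = 0.3704

0.3704


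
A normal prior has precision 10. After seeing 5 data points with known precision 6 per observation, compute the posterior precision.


In the conjugate normal model, precisions add:
tau_posterior = tau_prior + n * tau_data
= 10 + 5*6 = 40

40


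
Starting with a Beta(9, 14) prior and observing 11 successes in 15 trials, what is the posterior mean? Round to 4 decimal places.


Posterior parameters: alpha = 9 + 11 = 20
beta = 14 + 4 = 18
Posterior mean = alpha / (alpha + beta) = 20 / 38
= 0.5263

0.5263


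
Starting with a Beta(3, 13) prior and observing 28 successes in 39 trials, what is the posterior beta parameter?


Posterior beta = prior beta + failures
Failures = 39 - 28 = 11
beta_post = 13 + 11 = 24

24


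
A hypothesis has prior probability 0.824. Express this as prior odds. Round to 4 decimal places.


Odds = P(H) / P(not H) = 0.824 / 0.176
= 4.6818

4.6818


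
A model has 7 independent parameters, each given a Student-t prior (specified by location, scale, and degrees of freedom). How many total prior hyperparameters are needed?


Each Student-t prior needs 3 hyperparameters (location, scale, and degrees of freedom).
Total = 3 * 7 = 21

21


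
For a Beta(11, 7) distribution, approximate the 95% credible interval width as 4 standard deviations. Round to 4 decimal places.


Variance of Beta(a,b) = ab / ((a+b)^2 * (a+b+1))
= 11*7 / ((18)^2 * 19)
= 0.0125
SD = sqrt(0.0125) = 0.1118
Width = 4 * SD = 0.4474

0.4474


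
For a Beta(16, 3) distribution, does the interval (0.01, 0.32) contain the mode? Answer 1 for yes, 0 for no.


Mode of Beta(a,b) = (a-1)/(a+b-2)
= (16-1)/(16+3-2) = 0.8824
Check: 0.01 <= 0.8824 <= 0.32?
Result: 0

0


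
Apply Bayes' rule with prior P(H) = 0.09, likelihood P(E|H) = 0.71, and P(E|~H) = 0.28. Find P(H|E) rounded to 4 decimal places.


Step 1: Compute marginal P(E) = P(E|H)P(H) + P(E|~H)P(~H)
= 0.71*0.09 + 0.28*0.91 = 0.3187
Step 2: P(H|E) = P(E|H)P(H)/P(E) = 0.0639/0.3187
= 0.2005

0.2005


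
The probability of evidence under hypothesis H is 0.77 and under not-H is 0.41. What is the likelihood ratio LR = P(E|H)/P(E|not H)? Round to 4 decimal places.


LR = 0.77 / 0.41
= 1.878

1.878


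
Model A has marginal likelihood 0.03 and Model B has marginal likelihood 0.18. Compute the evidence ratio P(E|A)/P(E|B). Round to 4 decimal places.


Evidence ratio = P(E|A) / P(E|B)
= 0.03 / 0.18
= 0.1667

0.1667


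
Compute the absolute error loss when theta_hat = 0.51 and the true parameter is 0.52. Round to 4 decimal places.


L = |theta_hat - theta_true|
= |0.51 - 0.52| = 0.01

0.01


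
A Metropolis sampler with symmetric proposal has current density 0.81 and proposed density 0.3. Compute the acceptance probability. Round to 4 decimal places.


For symmetric proposals, acceptance = min(1, pi(x*)/pi(x))
= min(1, 0.3/0.81)
= min(1, 0.3704) = 0.3704

0.3704


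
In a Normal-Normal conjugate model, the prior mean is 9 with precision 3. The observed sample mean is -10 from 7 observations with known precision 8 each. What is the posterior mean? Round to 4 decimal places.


Posterior precision = tau0 + n*tau = 3 + 7*8 = 59
Posterior mean = (tau0*mu0 + n*tau*xbar) / posterior_precision
= (3*9 + 7*8*-10) / 59
= -533 / 59 = -9.0339

-9.0339


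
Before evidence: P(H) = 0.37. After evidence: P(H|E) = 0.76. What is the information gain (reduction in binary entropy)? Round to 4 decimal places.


Prior entropy = 0.9507
Posterior entropy = 0.795
Information gain = 0.9507 - 0.795 = 0.1556

0.1556


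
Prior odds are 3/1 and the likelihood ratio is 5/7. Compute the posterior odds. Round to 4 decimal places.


Posterior odds = prior odds * likelihood ratio
= (3/1) * (5/7)
= 15 / 7
= 2.1429

2.1429


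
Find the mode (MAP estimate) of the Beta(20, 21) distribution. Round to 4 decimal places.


For Beta(a,b) with a,b > 1:
Mode = (a-1)/(a+b-2) = (20-1)/(41-2)
= 19/39 = 0.4872

0.4872


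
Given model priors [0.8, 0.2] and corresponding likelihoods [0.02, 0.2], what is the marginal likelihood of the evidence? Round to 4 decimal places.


P(E) = sum_i P(M_i) P(E|M_i)
= 0.016 + 0.04
= 0.056

0.056


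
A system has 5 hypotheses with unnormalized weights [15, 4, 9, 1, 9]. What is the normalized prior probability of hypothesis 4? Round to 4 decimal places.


The normalized prior is the weight divided by the total.
Total weight = 38
P(H4) = 1 / 38 = 0.0263

0.0263


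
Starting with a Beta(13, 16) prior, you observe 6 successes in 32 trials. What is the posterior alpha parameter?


For a Beta-Binomial conjugate model:
Posterior alpha = prior alpha + number of successes
= 13 + 6 = 19

19


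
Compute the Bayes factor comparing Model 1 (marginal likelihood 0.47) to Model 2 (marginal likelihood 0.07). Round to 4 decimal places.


BF12 = marginal likelihood of M1 / marginal likelihood of M2
= 0.47/0.07
= 6.7143

6.7143


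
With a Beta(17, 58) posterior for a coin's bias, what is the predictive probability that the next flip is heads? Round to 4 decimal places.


The predictive probability equals the posterior mean.
P(next = heads) = alpha / (alpha + beta)
= 17 / 75 = 0.2267

0.2267


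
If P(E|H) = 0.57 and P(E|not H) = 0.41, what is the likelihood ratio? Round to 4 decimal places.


Likelihood ratio = P(E|H) / P(E|not H)
= 0.57 / 0.41
= 1.3902

1.3902


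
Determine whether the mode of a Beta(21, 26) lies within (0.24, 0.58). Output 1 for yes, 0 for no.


First find the mode: (a-1)/(a+b-2) = 0.4444
Is 0.4444 in (0.24, 0.58)? 1

1


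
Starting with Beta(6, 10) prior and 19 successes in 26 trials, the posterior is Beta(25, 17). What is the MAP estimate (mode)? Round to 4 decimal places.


The mode of Beta(a, b) when a > 1 and b > 1 is (a-1)/(a+b-2)
= (25 - 1) / (25 + 17 - 2)
= 24 / 40
= 0.6

0.6


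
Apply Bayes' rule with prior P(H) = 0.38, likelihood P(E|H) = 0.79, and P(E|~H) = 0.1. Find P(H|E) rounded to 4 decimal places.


Step 1: Compute marginal P(E) = P(E|H)P(H) + P(E|~H)P(~H)
= 0.79*0.38 + 0.1*0.62 = 0.3622
Step 2: P(H|E) = P(E|H)P(H)/P(E) = 0.3002/0.3622
= 0.8288

0.8288


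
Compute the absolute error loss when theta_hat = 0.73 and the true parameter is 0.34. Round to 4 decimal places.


L = |theta_hat - theta_true|
= |0.73 - 0.34| = 0.39

0.39


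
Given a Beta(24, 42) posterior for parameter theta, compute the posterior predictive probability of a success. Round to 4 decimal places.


For a Beta-Bernoulli model, the predictive probability is the mean:
P(success) = 24/(24+42) = 24/66 = 0.3636

0.3636


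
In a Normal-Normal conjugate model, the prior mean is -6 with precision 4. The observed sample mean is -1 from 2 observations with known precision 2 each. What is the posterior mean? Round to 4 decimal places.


Posterior precision = tau0 + n*tau = 4 + 2*2 = 8
Posterior mean = (tau0*mu0 + n*tau*xbar) / posterior_precision
= (4*-6 + 2*2*-1) / 8
= -28 / 8 = -3.5

-3.5


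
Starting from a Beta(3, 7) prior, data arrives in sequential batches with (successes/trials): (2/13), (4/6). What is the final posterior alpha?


In sequential Bayesian updating, we sum all successes.
Total successes = 6
Final alpha = 3 + 6 = 9

9


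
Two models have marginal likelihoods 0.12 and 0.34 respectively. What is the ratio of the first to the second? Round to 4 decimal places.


Evidence ratio = 0.12 / 0.34
= 0.3529

0.3529


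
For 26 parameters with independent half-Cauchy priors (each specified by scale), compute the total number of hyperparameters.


A half-Cauchy prior has 1 hyperparameter per parameter.
Total = 26 * 1 = 26

26


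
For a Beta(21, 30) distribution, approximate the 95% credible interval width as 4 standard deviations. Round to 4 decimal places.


Variance of Beta(a,b) = ab / ((a+b)^2 * (a+b+1))
= 21*30 / ((51)^2 * 52)
= 0.0047
SD = sqrt(0.0047) = 0.0682
Width = 4 * SD = 0.273

0.273


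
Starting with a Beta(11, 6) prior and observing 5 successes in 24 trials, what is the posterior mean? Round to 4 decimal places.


Posterior parameters: alpha = 11 + 5 = 16
beta = 6 + 19 = 25
Posterior mean = alpha / (alpha + beta) = 16 / 41
= 0.3902

0.3902


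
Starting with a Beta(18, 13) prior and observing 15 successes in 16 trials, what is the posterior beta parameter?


Posterior beta = prior beta + failures
Failures = 16 - 15 = 1
beta_post = 13 + 1 = 14

14


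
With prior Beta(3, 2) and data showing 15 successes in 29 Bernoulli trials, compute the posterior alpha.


Conjugate update: alpha_posterior = alpha_prior + k
= 3 + 15 = 18

18


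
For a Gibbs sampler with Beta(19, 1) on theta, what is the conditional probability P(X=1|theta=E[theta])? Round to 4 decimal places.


E[theta] = 19/(19+1) = 0.95
P(X=1|theta) = theta = 0.95

0.95


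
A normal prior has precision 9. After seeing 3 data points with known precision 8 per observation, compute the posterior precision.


In the conjugate normal model, precisions add:
tau_posterior = tau_prior + n * tau_data
= 9 + 3*8 = 33

33


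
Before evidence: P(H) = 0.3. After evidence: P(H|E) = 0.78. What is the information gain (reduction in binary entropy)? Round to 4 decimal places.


Prior entropy = 0.8813
Posterior entropy = 0.7602
Information gain = 0.8813 - 0.7602 = 0.1211

0.1211


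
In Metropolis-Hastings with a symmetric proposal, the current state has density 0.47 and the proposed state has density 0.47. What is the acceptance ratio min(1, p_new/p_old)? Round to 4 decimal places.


Ratio = p_new / p_old = 0.47 / 0.47 = 1.0
Acceptance = min(1, 1.0) = 1.0

1.0


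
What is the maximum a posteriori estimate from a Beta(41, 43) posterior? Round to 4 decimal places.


The MAP estimate equals the mode of the distribution.
Mode of Beta(a,b) = (a-1)/(a+b-2)
= 40/82
= 0.4878

0.4878


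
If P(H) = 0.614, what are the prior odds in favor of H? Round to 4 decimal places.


Prior odds = P(H) / (1 - P(H))
= 0.614 / 0.386
= 1.5907

1.5907


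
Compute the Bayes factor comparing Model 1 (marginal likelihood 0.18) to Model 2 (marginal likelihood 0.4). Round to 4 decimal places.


BF12 = marginal likelihood of M1 / marginal likelihood of M2
= 0.18/0.4
= 0.45

0.45


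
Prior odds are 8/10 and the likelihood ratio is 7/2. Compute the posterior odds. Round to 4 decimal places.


Posterior odds = prior odds * likelihood ratio
= (8/10) * (7/2)
= 56 / 20
= 2.8

2.8


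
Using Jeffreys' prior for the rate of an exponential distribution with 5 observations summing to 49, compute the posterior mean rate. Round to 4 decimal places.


Jeffreys' prior leads to posterior Gamma(5, 49).
Mean = 5/49 = 0.102

0.102


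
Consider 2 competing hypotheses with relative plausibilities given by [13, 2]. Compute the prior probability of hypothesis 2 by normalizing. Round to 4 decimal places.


Sum of weights = 13 + 2 = 15
Normalized prior for H2 = 2 / 15
= 0.1333

0.1333


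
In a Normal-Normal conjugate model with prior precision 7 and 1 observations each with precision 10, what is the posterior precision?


Posterior precision = prior precision + n * observation precision
= 7 + 1 * 10
= 7 + 10 = 17

17


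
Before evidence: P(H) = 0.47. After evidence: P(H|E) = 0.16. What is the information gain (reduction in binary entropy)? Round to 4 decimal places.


Prior entropy = 0.9974
Posterior entropy = 0.6343
Information gain = 0.9974 - 0.6343 = 0.3631

0.3631


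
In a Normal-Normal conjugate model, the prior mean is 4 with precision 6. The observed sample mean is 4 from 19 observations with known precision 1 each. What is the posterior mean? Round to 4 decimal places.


Posterior precision = tau0 + n*tau = 6 + 19*1 = 25
Posterior mean = (tau0*mu0 + n*tau*xbar) / posterior_precision
= (6*4 + 19*1*4) / 25
= 100 / 25 = 4.0

4.0


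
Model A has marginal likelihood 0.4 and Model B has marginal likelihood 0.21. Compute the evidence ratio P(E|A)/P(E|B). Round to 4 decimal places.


Evidence ratio = P(E|A) / P(E|B)
= 0.4 / 0.21
= 1.9048

1.9048


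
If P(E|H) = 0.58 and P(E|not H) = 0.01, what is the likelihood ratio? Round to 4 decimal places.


Likelihood ratio = P(E|H) / P(E|not H)
= 0.58 / 0.01
= 58.0

58.0


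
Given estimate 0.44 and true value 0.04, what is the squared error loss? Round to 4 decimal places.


Squared error = (estimate - true)^2
Difference = 0.4
Loss = 0.4^2 = 0.16

0.16


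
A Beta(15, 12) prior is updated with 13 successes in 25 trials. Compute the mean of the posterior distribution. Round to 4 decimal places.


After update: Beta(28, 24)
Mean = 28 / (28 + 24) = 28 / 52
= 0.5385

0.5385


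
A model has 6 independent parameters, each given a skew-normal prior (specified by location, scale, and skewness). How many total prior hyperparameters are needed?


Each skew-normal prior needs 3 hyperparameters (location, scale, and skewness).
Total = 3 * 6 = 18

18


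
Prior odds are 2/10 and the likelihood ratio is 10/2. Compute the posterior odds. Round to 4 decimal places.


Posterior odds = prior odds * likelihood ratio
= (2/10) * (10/2)
= 20 / 20
= 1.0

1.0


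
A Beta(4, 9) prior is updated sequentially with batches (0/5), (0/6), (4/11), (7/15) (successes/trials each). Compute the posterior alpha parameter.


Sequential conjugate updating is equivalent to a single batch update.
Total successes across all batches = 11
alpha_posterior = alpha_prior + total_successes = 4 + 11
= 15

15


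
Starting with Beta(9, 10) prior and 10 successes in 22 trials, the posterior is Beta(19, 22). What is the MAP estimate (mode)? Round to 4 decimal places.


The mode of Beta(a, b) when a > 1 and b > 1 is (a-1)/(a+b-2)
= (19 - 1) / (19 + 22 - 2)
= 18 / 39
= 0.4615

0.4615


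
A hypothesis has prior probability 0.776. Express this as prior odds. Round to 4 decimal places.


Odds = P(H) / P(not H) = 0.776 / 0.224
= 3.4643

3.4643


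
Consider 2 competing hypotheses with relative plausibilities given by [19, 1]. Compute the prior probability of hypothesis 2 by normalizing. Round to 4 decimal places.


Sum of weights = 19 + 1 = 20
Normalized prior for H2 = 1 / 20
= 0.05

0.05


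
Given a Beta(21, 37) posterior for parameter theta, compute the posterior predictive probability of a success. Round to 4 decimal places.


For a Beta-Bernoulli model, the predictive probability is the mean:
P(success) = 21/(21+37) = 21/58 = 0.3621

0.3621
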